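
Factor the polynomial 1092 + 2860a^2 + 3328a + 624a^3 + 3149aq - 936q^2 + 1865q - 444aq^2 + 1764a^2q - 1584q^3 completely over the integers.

(12a + 12q + 7)(13a - 12q + 13)(4a + 11q + 12)

Group: 4a(156a^2 + 12aq + 247a - 144q^2 + 72q + 91) + (11q + 12)(156a^2 + 12aq + 247a - 144q^2 + 72q + 91); both groups contain (156a^2 + 12aq + 247a - 144q^2 + 72q + 91), so (4a + 11q + 12) is a factor with cofactor 156a^2 + 12aq + 247a - 144q^2 + 72q + 91.
The cofactor groups again: 156a^2 + 12aq + 247a - 144q^2 + 72q + 91 = 13a(12a + 12q + 7) + (-12q + 13)(12a + 12q + 7); both groups contain (12a + 12q + 7), giving (13a - 12q + 13)(12a + 12q + 7).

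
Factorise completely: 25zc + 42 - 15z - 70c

(5c - 3)(5z - 14)

Group as (25zc - 15z) + (-70c + 42) = 5z(5c - 3) - 14(5c - 3).
Both groups share the factor (5c - 3).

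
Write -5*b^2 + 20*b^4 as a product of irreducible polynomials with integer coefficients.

5*b^2*(2*b + 1)*(2*b - 1)

Pull out the common factor 5*b^2; 4*b^2 - 1 is a difference of squares.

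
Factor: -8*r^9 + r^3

Every term has a factor of r^3; factoring it out leaves -8*r^6 + 1.
Recognize a difference of cubes with the parts 1 and 2*r^2.

-r^3*(2*r^2 - 1)*(4*r^4 + 2*r^2 + 1)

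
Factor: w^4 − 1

(w + 1)·(w − 1)·(w^2 + 1)

Difference of squares twice: with A = w and B = 1, A⁴ − B⁴ = (A² − B²)(A² + B²), and A² − B² factors again.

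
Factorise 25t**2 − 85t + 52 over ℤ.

(5t − 13)(5t − 4)

Need a pair with product 25·52 = 1300 and sum −85: that's −20 and −65.
Split the middle term: 25t**2 − 20t − 65t + 52 = 5t(5t − 4) − 13(5t − 4).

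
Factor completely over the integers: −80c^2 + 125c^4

Every term has a factor of 5c^2. Then 25c^2 − 16 = (5c)² − (4)².

5c^2(5c + 4)(5c − 4)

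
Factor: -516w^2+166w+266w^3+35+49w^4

By the rational root theorem, w = 1 is a root, giving the factor (w-1) and quotient 49w^3+315w^2-201w-35.
Continuing, w = -1/7 is a root, so (7w+1) is a factor; dividing leaves 7w^2+44w-35.
The remaining quadratic factors as (w+7)(7w-5).

(7w+1)(7w-5)(w+7)(w-1)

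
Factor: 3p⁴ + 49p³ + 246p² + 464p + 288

(3p + 4)(p + 2)(p + 4)(p + 9)

By the rational root theorem, p = −9 is a root, so (p + 9) divides it; the quotient is 3p³ + 22p² + 48p + 32.
Next, p = −2 is a root, so (p + 2) is a factor; dividing leaves 3p² + 16p + 16.
The remaining quadratic factors as (3p + 4)(p + 4).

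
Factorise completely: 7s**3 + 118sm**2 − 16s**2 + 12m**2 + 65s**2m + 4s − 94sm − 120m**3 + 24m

(7s − 5m − 2)(s + 4m − 2)(s + 6m)

Group: s(7s**2 + 23sm − 16s − 20m**2 + 2m + 4) + 6m(7s**2 + 23sm − 16s − 20m**2 + 2m + 4); both groups contain (7s**2 + 23sm − 16s − 20m**2 + 2m + 4), so (s + 6m) is a factor with cofactor 7s**2 + 23sm − 16s − 20m**2 + 2m + 4.
The cofactor groups again: 7s**2 + 23sm − 16s − 20m**2 + 2m + 4 = s(7s − 5m − 2) + (4m − 2)(7s − 5m − 2); both groups contain (7s − 5m − 2), giving (s + 4m − 2)(7s − 5m − 2).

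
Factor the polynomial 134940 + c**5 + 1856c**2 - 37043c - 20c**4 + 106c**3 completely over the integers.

(c + 12)(c - 13)(c - 5)(c**2 - 14c + 173)

By the rational root theorem, c = 13 is a root, so (c - 13) is a factor; dividing leaves c**4 - 7c**3 + 15c**2 + 2051c - 10380.
Continuing, c = 5 is a root, so (c - 5) is a factor; dividing leaves c**3 - 2c**2 + 5c + 2076.
Then c = -12 is a root, so (c + 12) divides it; the quotient is c**2 - 14c + 173.
The quadratic c**2 - 14c + 173 has discriminant -496 < 0 and is irreducible over ℤ.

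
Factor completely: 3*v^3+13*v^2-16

By the rational root theorem, v = -4 is a root, so (v+4) is a factor; dividing leaves 3*v^2+v-4.
The remaining quadratic factors as (3*v+4)(v-1).

(3*v+4)*(v+4)*(v-1)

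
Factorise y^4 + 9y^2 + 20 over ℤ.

Substitute u = y^2 to get a quadratic in u, then factor.
y^2 + 4 is irreducible over ℤ (sum of squares).
y^2 + 5 is irreducible over ℤ (always positive, so no real roots).

(y^2 + 4)(y^2 + 5)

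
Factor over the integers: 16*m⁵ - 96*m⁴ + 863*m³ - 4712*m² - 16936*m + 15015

(4*m + 11)*(4*m - 3)*(m - 7)*(m² - m + 65)

Trying the rational-root candidates, m = -11/4 is a root, so (4*m + 11) is a factor; dividing leaves 4*m⁴ - 35*m³ + 312*m² - 2036*m + 1365.
Continuing, m = 7 is a root, so (m - 7) is a factor; dividing leaves 4*m³ - 7*m² + 263*m - 195.
Continuing, m = 3/4 is a root, so (4*m - 3) divides it; the quotient is m² - m + 65.
The quadratic m² - m + 65 has discriminant -259 < 0 and is irreducible over ℤ.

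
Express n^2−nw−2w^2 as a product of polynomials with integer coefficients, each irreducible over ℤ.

(n+w)(n−2w)

Group: n(n+w) − 2w(n+w); both groups contain (n+w).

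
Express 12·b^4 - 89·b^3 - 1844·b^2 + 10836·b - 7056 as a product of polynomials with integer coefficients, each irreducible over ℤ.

By the rational root theorem, b = -12 is a root, so (b + 12) divides it; the quotient is 12·b^3 - 233·b^2 + 952·b - 588.
Continuing, b = 14/3 is a root, so (3·b - 14) is a factor; dividing leaves 4·b^2 - 59·b + 42.
The remaining quadratic factors as (4·b - 3)(b - 14).

(3·b - 14)·(4·b - 3)·(b + 12)·(b - 14)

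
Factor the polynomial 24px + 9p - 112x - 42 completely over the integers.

Group as (24px + 9p) + (-112x - 42) = 3p(8x + 3) - 14(8x + 3).
Both groups share the factor (8x + 3).

(3p - 14)(8x + 3)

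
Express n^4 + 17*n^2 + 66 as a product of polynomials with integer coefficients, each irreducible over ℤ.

(n^2 + 11)*(n^2 + 6)

Substitute u = n^2 to get a quadratic in u, then factor.
n^2 + 11 is irreducible over ℤ (always positive, so no real roots).
n^2 + 6 is irreducible over ℤ (always positive, so no real roots).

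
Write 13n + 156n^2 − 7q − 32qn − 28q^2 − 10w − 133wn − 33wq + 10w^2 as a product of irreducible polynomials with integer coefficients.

(w − 4q − 12n − 1)(10w + 7q − 13n)

Group: 10w(w − 4q − 12n − 1) + (7q − 13n)(w − 4q − 12n − 1); both groups contain (w − 4q − 12n − 1).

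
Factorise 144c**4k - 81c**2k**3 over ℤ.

Every term has a factor of 9c**2k. Then 16c**2 - 9k**2 = (4c)² − (3k)².

9c**2k(4c + 3k)(4c - 3k)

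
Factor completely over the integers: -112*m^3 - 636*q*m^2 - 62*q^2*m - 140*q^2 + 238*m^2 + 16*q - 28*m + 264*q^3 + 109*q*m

(4*q - 7*m)*(11*q + 2*m - 4)*(6*q + 8*m - 1)

Group: 6*q*(44*q^2 - 69*q*m - 16*q - 14*m^2 + 28*m) + (8*m - 1)*(44*q^2 - 69*q*m - 16*q - 14*m^2 + 28*m); both groups contain (44*q^2 - 69*q*m - 16*q - 14*m^2 + 28*m), so (6*q + 8*m - 1) is a factor with cofactor 44*q^2 - 69*q*m - 16*q - 14*m^2 + 28*m.
The cofactor groups again: 44*q^2 - 69*q*m - 16*q - 14*m^2 + 28*m = 4*q*(11*q + 2*m - 4) - 7*m*(11*q + 2*m - 4); both groups contain (11*q + 2*m - 4), giving (4*q - 7*m)*(11*q + 2*m - 4).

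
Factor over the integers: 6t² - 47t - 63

(6t + 7)(t - 9)

Need a pair with product 6·(-63) = -378 and sum -47: that's 7 and -54.
Split the middle term: 6t² + 7t - 54t - 63 = t(6t + 7) - 9(6t + 7).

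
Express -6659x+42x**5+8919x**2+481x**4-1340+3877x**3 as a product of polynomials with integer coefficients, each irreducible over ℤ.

Among the possible rational roots, x = -1/6 is a root, so (6x+1) divides it; the quotient is 7x**4+79x**3+633x**2+1381x-1340.
Next, x = -4 is a root, so (x+4) is a factor; dividing leaves 7x**3+51x**2+429x-335.
Then x = 5/7 is a root, so (7x-5) divides it; the quotient is x**2+8x+67.
The quadratic x**2+8x+67 has discriminant -204 < 0 and is irreducible over ℤ.

(6x+1)(7x-5)(x+4)(x**2+8x+67)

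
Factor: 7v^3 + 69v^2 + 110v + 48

Testing divisors of the constant over divisors of the leading coefficient, v = -1 is a root, so (v + 1) is a factor; dividing leaves 7v^2 + 62v + 48.
The remaining quadratic factors as (v + 8)(7v + 6).

(7v + 6)(v + 1)(v + 8)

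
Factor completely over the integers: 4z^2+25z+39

Need a pair with product 4·39 = 156 and sum 25: that's 12 and 13.
Split the middle term: 4z^2+12z + 13z+39 = 4z(z+3) + 13(z+3).

(4z+13)(z+3)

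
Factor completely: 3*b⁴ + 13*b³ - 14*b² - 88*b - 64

(3*b - 8)*(b + 1)*(b + 2)*(b + 4)

Testing divisors of the constant over divisors of the leading coefficient, b = -1 is a root, so (b + 1) divides it; the quotient is 3*b³ + 10*b² - 24*b - 64.
Next, b = -4 is a root, giving the factor (b + 4) and quotient 3*b² - 2*b - 16.
The remaining quadratic factors as (b + 2)(3*b - 8).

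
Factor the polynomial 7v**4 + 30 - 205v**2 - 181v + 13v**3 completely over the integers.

By the rational root theorem, v = 5 is a root, so (v - 5) divides it; the quotient is 7v**3 + 48v**2 + 35v - 6.
Continuing, v = -6 is a root, so (v + 6) is a factor; dividing leaves 7v**2 + 6v - 1.
The remaining quadratic factors as (7v - 1)(v + 1).

(7v - 1)(v + 1)(v + 6)(v - 5)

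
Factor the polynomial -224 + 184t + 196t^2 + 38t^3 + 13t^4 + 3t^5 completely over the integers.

(3t - 2)(t + 2)(t + 4)(t^2 - t + 14)

Among the possible rational roots, t = -2 is a root, giving the factor (t + 2) and quotient 3t^4 + 7t^3 + 24t^2 + 148t - 112.
Next, t = 2/3 is a root, so (3t - 2) divides it; the quotient is t^3 + 3t^2 + 10t + 56.
Next, t = -4 is a root, giving the factor (t + 4) and quotient t^2 - t + 14.
The quadratic t^2 - t + 14 has discriminant -55 < 0 and is irreducible over ℤ.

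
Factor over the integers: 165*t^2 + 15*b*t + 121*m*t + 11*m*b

Group: b*(11*m + 15*t) + 11*t*(11*m + 15*t); both groups contain (11*m + 15*t).

(11*m + 15*t)*(b + 11*t)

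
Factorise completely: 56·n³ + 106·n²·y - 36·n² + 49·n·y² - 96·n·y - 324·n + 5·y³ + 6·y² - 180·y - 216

Group: 2·n·(28·n² + 39·n·y + 66·n + 5·y² + 36·y + 36) + (y - 6)·(28·n² + 39·n·y + 66·n + 5·y² + 36·y + 36); both groups contain (28·n² + 39·n·y + 66·n + 5·y² + 36·y + 36), so (2·n + y - 6) is a factor with cofactor 28·n² + 39·n·y + 66·n + 5·y² + 36·y + 36.
The cofactor groups again: 28·n² + 39·n·y + 66·n + 5·y² + 36·y + 36 = 7·n·(4·n + 5·y + 6) + (y + 6)·(4·n + 5·y + 6); both groups contain (4·n + 5·y + 6), giving (7·n + y + 6)·(4·n + 5·y + 6).

(2·n + y - 6)·(4·n + 5·y + 6)·(7·n + y + 6)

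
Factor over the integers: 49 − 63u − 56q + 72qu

Group as (72qu − 56q) + (−63u + 49) = 8q(9u − 7) − 7(9u − 7).
Both groups share the factor (9u − 7).

(8q − 7)(9u − 7)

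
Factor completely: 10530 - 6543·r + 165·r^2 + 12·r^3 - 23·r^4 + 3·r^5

Among the possible rational roots, r = 9 is a root, so (r - 9) is a factor; dividing leaves 3·r^4 + 4·r^3 + 48·r^2 + 597·r - 1170.
Continuing, r = 5/3 is a root, so (3·r - 5) is a factor; dividing leaves r^3 + 3·r^2 + 21·r + 234.
Next, r = -6 is a root, so (r + 6) divides it; the quotient is r^2 - 3·r + 39.
The quadratic r^2 - 3·r + 39 has discriminant -147 < 0 and is irreducible over ℤ.

(3·r - 5)·(r + 6)·(r - 9)·(r^2 - 3·r + 39)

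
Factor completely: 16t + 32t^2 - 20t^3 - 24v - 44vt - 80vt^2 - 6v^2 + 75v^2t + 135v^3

(3v - 2t)(9v + 2t - 4)(5v + 5t + 2)

Group: 9v(15v^2 + 5vt + 6v - 10t^2 - 4t) + (2t - 4)(15v^2 + 5vt + 6v - 10t^2 - 4t); both groups contain (15v^2 + 5vt + 6v - 10t^2 - 4t), so (9v + 2t - 4) is a factor with cofactor 15v^2 + 5vt + 6v - 10t^2 - 4t.
The cofactor groups again: 15v^2 + 5vt + 6v - 10t^2 - 4t = 3v(5v + 5t + 2) - 2t(5v + 5t + 2); both groups contain (5v + 5t + 2), giving (3v - 2t)(5v + 5t + 2).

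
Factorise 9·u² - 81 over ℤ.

Pull out the common factor 9; u² - 9 is a difference of squares.

9·(u + 3)·(u - 3)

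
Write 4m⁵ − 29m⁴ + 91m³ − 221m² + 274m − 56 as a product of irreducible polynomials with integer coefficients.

(4m − 1)(m − 2)(m − 4)(m² − m + 7)

By the rational root theorem, m = 1/4 is a root, giving the factor (4m − 1) and quotient m⁴ − 7m³ + 21m² − 50m + 56.
Continuing, m = 2 is a root, giving the factor (m − 2) and quotient m³ − 5m² + 11m − 28.
Next, m = 4 is a root, so (m − 4) divides it; the quotient is m² − m + 7.
The quadratic m² − m + 7 has discriminant −27 < 0 and is irreducible over ℤ.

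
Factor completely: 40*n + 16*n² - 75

(4*n + 15)*(4*n - 5)

Need a pair with product 16·(-75) = -1200 and sum 40: that's -20 and 60.
Split the middle term: 16*n² - 20*n + 60*n - 75 = 4*n*(4*n - 5) + 15*(4*n - 5).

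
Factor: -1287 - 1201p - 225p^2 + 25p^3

(5p + 11)(5p + 9)(p - 13)

By the rational root theorem, p = -11/5 is a root, so (5p + 11) is a factor; dividing leaves 5p^2 - 56p - 117.
The remaining quadratic factors as (p - 13)(5p + 9).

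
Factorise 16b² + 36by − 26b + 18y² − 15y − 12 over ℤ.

Group: 2b(8b + 6y + 3) + (3y − 4)(8b + 6y + 3); both groups contain (8b + 6y + 3).

(2b + 3y − 4)(8b + 6y + 3)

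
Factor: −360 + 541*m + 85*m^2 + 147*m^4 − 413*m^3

(3*m − 5)*(7*m + 8)*(7*m − 9)*(m − 1)

Among the possible rational roots, m = 1 is a root, giving the factor (m − 1) and quotient 147*m^3 − 266*m^2 − 181*m + 360.
Next, m = −8/7 is a root, giving the factor (7*m + 8) and quotient 21*m^2 − 62*m + 45.
The remaining quadratic factors as (3*m − 5)(7*m − 9).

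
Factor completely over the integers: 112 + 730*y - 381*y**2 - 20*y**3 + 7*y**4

By the rational root theorem, y = -7 is a root, so (y + 7) is a factor; dividing leaves 7*y**3 - 69*y**2 + 102*y + 16.
Continuing, y = 8 is a root, so (y - 8) divides it; the quotient is 7*y**2 - 13*y - 2.
The remaining quadratic factors as (y - 2)(7*y + 1).

(7*y + 1)*(y + 7)*(y - 2)*(y - 8)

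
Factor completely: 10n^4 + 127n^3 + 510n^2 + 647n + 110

(2n + 11)(5n + 1)(n + 2)(n + 5)

By the rational root theorem, n = -11/2 is a root, so (2n + 11) divides it; the quotient is 5n^3 + 36n^2 + 57n + 10.
Next, n = -2 is a root, so (n + 2) is a factor; dividing leaves 5n^2 + 26n + 5.
The remaining quadratic factors as (n + 5)(5n + 1).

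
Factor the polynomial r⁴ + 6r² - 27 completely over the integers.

(r² + 9)(r² - 3)

Substitute u = r² to get a quadratic in u, then factor.
r² + 9 is irreducible over ℤ (sum of squares).
r² - 3 is irreducible over ℤ (3 is not a perfect square).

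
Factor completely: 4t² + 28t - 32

Pull out the common factor 4, then factor the remaining trinomial.

4(t + 8)(t - 1)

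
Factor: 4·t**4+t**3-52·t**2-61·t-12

(4·t+1)·(t+1)·(t+3)·(t-4)

By the rational root theorem, t = -1/4 is a root, so (4·t+1) is a factor; dividing leaves t**3-13·t-12.
Continuing, t = -3 is a root, giving the factor (t+3) and quotient t**2-3·t-4.
The remaining quadratic factors as (t+1)(t-4).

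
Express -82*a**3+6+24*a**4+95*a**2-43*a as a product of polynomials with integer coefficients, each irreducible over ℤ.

Among the possible rational roots, a = 1 is a root, giving the factor (a-1) and quotient 24*a**3-58*a**2+37*a-6.
Then a = 1/4 is a root, giving the factor (4*a-1) and quotient 6*a**2-13*a+6.
The remaining quadratic factors as (3*a-2)(2*a-3).

(2*a-3)*(3*a-2)*(4*a-1)*(a-1)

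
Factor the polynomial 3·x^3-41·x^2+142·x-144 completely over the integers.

(3·x-8)·(x-2)·(x-9)

Trying the rational-root candidates, x = 2 is a root, giving the factor (x-2) and quotient 3·x^2-35·x+72.
The remaining quadratic factors as (x-9)(3·x-8).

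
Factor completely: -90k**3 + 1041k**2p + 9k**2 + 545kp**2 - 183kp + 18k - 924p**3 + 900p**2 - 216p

-(15k - 11p + 6)(6k + 7p - 3)(k - 12p)

Group: k(-90k**2 - 39kp + 9k + 77p**2 - 75p + 18) - 12p(-90k**2 - 39kp + 9k + 77p**2 - 75p + 18); both groups contain (-90k**2 - 39kp + 9k + 77p**2 - 75p + 18), so (k - 12p) is a factor with cofactor -90k**2 - 39kp + 9k + 77p**2 - 75p + 18.
The cofactor groups again: -90k**2 - 39kp + 9k + 77p**2 - 75p + 18 = -6k(15k - 11p + 6) + (-7p + 3)(15k - 11p + 6); both groups contain (15k - 11p + 6), giving -(6k + 7p - 3)(15k - 11p + 6).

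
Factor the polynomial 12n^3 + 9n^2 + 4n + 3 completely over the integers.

(4n + 3)(3n^2 + 1)

Group as (12n^3 + 4n) + (9n^2 + 3) = 4n(3n^2 + 1) + 3(3n^2 + 1).
Both groups share the factor (3n^2 + 1).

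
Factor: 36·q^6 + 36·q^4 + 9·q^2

Factor out 9·q^2 first: what remains is 4·q^4 + 4·q^2 + 1.
Recognize a perfect-square trinomial with the parts 2·q^2 and 1.

9·q^2·(2·q^2 + 1)^2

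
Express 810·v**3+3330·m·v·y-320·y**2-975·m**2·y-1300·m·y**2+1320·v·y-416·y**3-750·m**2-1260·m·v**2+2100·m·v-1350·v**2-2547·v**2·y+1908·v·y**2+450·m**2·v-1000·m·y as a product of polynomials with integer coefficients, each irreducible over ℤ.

Group: 15·m·(30·m·v-65·m·y-50·m-54·v**2+141·v·y+90·v-52·y**2-40·y) + (-15·v+8·y)·(30·m·v-65·m·y-50·m-54·v**2+141·v·y+90·v-52·y**2-40·y); both groups contain (30·m·v-65·m·y-50·m-54·v**2+141·v·y+90·v-52·y**2-40·y), so (15·m-15·v+8·y) is a factor with cofactor 30·m·v-65·m·y-50·m-54·v**2+141·v·y+90·v-52·y**2-40·y.
The cofactor groups again: 30·m·v-65·m·y-50·m-54·v**2+141·v·y+90·v-52·y**2-40·y = 6·v·(5·m-9·v+4·y) + (-13·y-10)·(5·m-9·v+4·y); both groups contain (5·m-9·v+4·y), giving (6·v-13·y-10)·(5·m-9·v+4·y).

(15·m-15·v+8·y)·(5·m-9·v+4·y)·(6·v-13·y-10)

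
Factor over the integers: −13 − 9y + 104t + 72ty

Group as (72ty + 104t) + (−9y − 13) = 8t(9y + 13) − (9y + 13).
Both groups share the factor (9y + 13).

(8t − 1)(9y + 13)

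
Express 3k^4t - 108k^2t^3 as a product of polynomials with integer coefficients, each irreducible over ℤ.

Every term has a factor of 3k^2t. Then k^2 - 36t^2 = (k)² − (6t)².

3k^2t(k + 6t)(k - 6t)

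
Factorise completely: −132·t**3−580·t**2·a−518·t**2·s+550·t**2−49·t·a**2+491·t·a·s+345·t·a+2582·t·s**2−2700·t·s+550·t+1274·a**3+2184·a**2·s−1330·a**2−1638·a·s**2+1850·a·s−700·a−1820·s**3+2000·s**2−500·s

Group: 6·t·(−22·t**2−49·t·a−134·t·s+110·t+98·a**2+266·a·s−140·a+140·s**2−100·s) + (13·a−13·s+5)·(−22·t**2−49·t·a−134·t·s+110·t+98·a**2+266·a·s−140·a+140·s**2−100·s); both groups contain (−22·t**2−49·t·a−134·t·s+110·t+98·a**2+266·a·s−140·a+140·s**2−100·s), so (6·t+13·a−13·s+5) is a factor with cofactor −22·t**2−49·t·a−134·t·s+110·t+98·a**2+266·a·s−140·a+140·s**2−100·s.
The cofactor groups again: −22·t**2−49·t·a−134·t·s+110·t+98·a**2+266·a·s−140·a+140·s**2−100·s = −2·t·(11·t−14·a−10·s) + (−7·a−14·s+10)·(11·t−14·a−10·s); both groups contain (11·t−14·a−10·s), giving −(2·t+7·a+14·s−10)·(11·t−14·a−10·s).

−(11·t−14·a−10·s)·(6·t+13·a−13·s+5)·(2·t+7·a+14·s−10)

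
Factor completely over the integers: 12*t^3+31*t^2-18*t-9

(3*t+1)*(4*t-3)*(t+3)

Trying the rational-root candidates, t = -3 is a root, so (t+3) is a factor; dividing leaves 12*t^2-5*t-3.
The remaining quadratic factors as (4*t-3)(3*t+1).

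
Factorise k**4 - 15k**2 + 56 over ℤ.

(k**2 - 7)(k**2 - 8)

Substitute u = k**2 to get a quadratic in u, then factor.
k**2 - 8 is irreducible over ℤ (8 is not a perfect square).
k**2 - 7 is irreducible over ℤ (7 is not a perfect square).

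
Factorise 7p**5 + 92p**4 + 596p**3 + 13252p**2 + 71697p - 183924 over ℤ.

(7p - 13)(p + 12)(p + 9)(p**2 - 6p + 131)

By the rational root theorem, p = -12 is a root, giving the factor (p + 12) and quotient 7p**4 + 8p**3 + 500p**2 + 7252p - 15327.
Then p = 13/7 is a root, so (7p - 13) divides it; the quotient is p**3 + 3p**2 + 77p + 1179.
Next, p = -9 is a root, giving the factor (p + 9) and quotient p**2 - 6p + 131.
The quadratic p**2 - 6p + 131 has discriminant -488 < 0 and is irreducible over ℤ.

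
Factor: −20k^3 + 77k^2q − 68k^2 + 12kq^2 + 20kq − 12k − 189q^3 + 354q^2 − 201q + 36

−(4k − 9q + 4)(5k + 7q − 3)(k − 3q + 3)

Group: 5k(−4k^2 + 21kq − 16k − 27q^2 + 39q − 12) + (7q − 3)(−4k^2 + 21kq − 16k − 27q^2 + 39q − 12); both groups contain (−4k^2 + 21kq − 16k − 27q^2 + 39q − 12), so (5k + 7q − 3) is a factor with cofactor −4k^2 + 21kq − 16k − 27q^2 + 39q − 12.
The cofactor groups again: −4k^2 + 21kq − 16k − 27q^2 + 39q − 12 = −k(4k − 9q + 4) + (3q − 3)(4k − 9q + 4); both groups contain (4k − 9q + 4), giving −(k − 3q + 3)(4k − 9q + 4).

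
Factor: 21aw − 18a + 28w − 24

Group as (21aw − 18a) + (28w − 24) = 3a(7w − 6) + 4(7w − 6).
Both groups share the factor (7w − 6).

(3a + 4)(7w − 6)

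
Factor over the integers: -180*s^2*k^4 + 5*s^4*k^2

5*k^2*s^2*(s - 6*k)*(s + 6*k)

Every term has a factor of 5*s^2*k^2. Then s^2 - 36*k^2 = (s)² − (6*k)².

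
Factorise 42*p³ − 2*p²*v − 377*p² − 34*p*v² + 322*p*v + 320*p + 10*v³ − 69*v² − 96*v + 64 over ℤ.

Group: p*(42*p² − 44*p*v − 41*p + 10*v² + 11*v − 8) + (v − 8)*(42*p² − 44*p*v − 41*p + 10*v² + 11*v − 8); both groups contain (42*p² − 44*p*v − 41*p + 10*v² + 11*v − 8), so (p + v − 8) is a factor with cofactor 42*p² − 44*p*v − 41*p + 10*v² + 11*v − 8.
The cofactor groups again: 42*p² − 44*p*v − 41*p + 10*v² + 11*v − 8 = 7*p*(6*p − 2*v + 1) + (−5*v − 8)*(6*p − 2*v + 1); both groups contain (6*p − 2*v + 1), giving (7*p − 5*v − 8)*(6*p − 2*v + 1).

(6*p − 2*v + 1)*(7*p − 5*v − 8)*(p + v − 8)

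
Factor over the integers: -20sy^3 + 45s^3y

Every term has a factor of 5sy. Then 9s^2 - 4y^2 = (3s)² − (2y)².

5sy(3s + 2y)(3s - 2y)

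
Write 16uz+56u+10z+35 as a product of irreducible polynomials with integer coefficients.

(2z+7)(8u+5)

Group as (16uz+56u) + (10z+35) = 8u(2z+7) + 5(2z+7).
Both groups share the factor (2z+7).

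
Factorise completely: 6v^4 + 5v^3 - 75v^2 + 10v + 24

By the rational root theorem, v = -4 is a root, so (v + 4) is a factor; dividing leaves 6v^3 - 19v^2 + v + 6.
Then v = 2/3 is a root, so (3v - 2) divides it; the quotient is 2v^2 - 5v - 3.
The remaining quadratic factors as (v - 3)(2v + 1).

(2v + 1)(3v - 2)(v + 4)(v - 3)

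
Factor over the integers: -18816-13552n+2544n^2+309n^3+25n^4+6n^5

(6n+7)(n+8)(n-4)(n^2-n+84)

Testing divisors of the constant over divisors of the leading coefficient, n = -8 is a root, giving the factor (n+8) and quotient 6n^4-23n^3+493n^2-1400n-2352.
Continuing, n = -7/6 is a root, so (6n+7) is a factor; dividing leaves n^3-5n^2+88n-336.
Continuing, n = 4 is a root, giving the factor (n-4) and quotient n^2-n+84.
The quadratic n^2-n+84 has discriminant -335 < 0 and is irreducible over ℤ.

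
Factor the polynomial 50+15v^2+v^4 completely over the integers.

Substitute u = v^2 to get a quadratic in u, then factor.
v^2+10 is irreducible over ℤ (always positive, so no real roots).
v^2+5 is irreducible over ℤ (always positive, so no real roots).

(v^2+10)(v^2+5)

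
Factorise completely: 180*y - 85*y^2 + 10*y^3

5*y*(2*y - 9)*(y - 4)

Pull out the common factor 5*y, then factor the remaining trinomial.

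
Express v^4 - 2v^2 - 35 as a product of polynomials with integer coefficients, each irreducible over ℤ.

(v^2 + 5)(v^2 - 7)

Substitute u = v^2 to get a quadratic in u, then factor.
v^2 - 7 is irreducible over ℤ (7 is not a perfect square).
v^2 + 5 is irreducible over ℤ (always positive, so no real roots).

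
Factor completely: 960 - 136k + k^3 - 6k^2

Among the possible rational roots, k = -12 is a root, so (k + 12) divides it; the quotient is k^2 - 18k + 80.
The remaining quadratic factors as (k - 10)(k - 8).

(k + 12)(k - 10)(k - 8)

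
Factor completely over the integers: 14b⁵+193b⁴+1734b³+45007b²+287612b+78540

By the rational root theorem, b = -14 is a root, giving the factor (b+14) and quotient 14b⁴-3b³+1776b²+20143b+5610.
Then b = -2/7 is a root, giving the factor (7b+2) and quotient 2b³-b²+254b+2805.
Next, b = -15/2 is a root, so (2b+15) is a factor; dividing leaves b²-8b+187.
The quadratic b²-8b+187 has discriminant -684 < 0 and is irreducible over ℤ.

(2b+15)(7b+2)(b+14)(b²-8b+187)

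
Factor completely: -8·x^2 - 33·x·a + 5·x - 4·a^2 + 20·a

Group: -8·x·(x + 4·a) + (-a + 5)·(x + 4·a); both groups contain (x + 4·a).

-(x + 4·a)·(8·x + a - 5)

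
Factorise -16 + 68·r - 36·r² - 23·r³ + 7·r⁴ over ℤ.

Among the possible rational roots, r = 4 is a root, giving the factor (r - 4) and quotient 7·r³ + 5·r² - 16·r + 4.
Continuing, r = 2/7 is a root, so (7·r - 2) is a factor; dividing leaves r² + r - 2.
The remaining quadratic factors as (r + 2)(r - 1).

(7·r - 2)·(r + 2)·(r - 1)·(r - 4)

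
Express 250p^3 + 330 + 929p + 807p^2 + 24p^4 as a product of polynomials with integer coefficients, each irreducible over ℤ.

(2p + 11)(3p + 2)(4p + 5)(p + 3)

Testing divisors of the constant over divisors of the leading coefficient, p = -11/2 is a root, so (2p + 11) is a factor; dividing leaves 12p^3 + 59p^2 + 79p + 30.
Next, p = -2/3 is a root, so (3p + 2) divides it; the quotient is 4p^2 + 17p + 15.
The remaining quadratic factors as (4p + 5)(p + 3).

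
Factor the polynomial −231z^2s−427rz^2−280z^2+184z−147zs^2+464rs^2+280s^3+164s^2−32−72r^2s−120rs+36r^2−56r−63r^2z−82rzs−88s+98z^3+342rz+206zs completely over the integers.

Group: 9r(−7rz−8rs+4r−49z^2−7zs+42z+56s^2−12s−8) + (−2z+5s+4)(−7rz−8rs+4r−49z^2−7zs+42z+56s^2−12s−8); both groups contain (−7rz−8rs+4r−49z^2−7zs+42z+56s^2−12s−8), so (9r−2z+5s+4) is a factor with cofactor −7rz−8rs+4r−49z^2−7zs+42z+56s^2−12s−8.
The cofactor groups again: −7rz−8rs+4r−49z^2−7zs+42z+56s^2−12s−8 = −7z(r+7z−7s−2) + (−8s+4)(r+7z−7s−2); both groups contain (r+7z−7s−2), giving −(7z+8s−4)(r+7z−7s−2).

−(7z+8s−4)(9r−2z+5s+4)(r+7z−7s−2)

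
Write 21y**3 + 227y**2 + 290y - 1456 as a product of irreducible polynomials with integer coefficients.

(3y + 14)(7y - 13)(y + 8)

By the rational root theorem, y = -14/3 is a root, so (3y + 14) is a factor; dividing leaves 7y**2 + 43y - 104.
The remaining quadratic factors as (y + 8)(7y - 13).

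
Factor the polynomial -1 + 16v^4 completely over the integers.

(2v + 1)(2v - 1)(4v^2 + 1)

Difference of squares twice: with A = 2v and B = 1, A⁴ − B⁴ = (A² − B²)(A² + B²), and A² − B² factors again.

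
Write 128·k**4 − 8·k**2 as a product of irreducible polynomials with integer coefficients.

Pull out the common factor 8·k**2; 16·k**2 − 1 is a difference of squares.

8·k**2·(4·k + 1)·(4·k − 1)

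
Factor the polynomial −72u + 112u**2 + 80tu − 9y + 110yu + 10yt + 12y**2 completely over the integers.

(12y + 10t + 14u − 9)(y + 8u)

Group: 12y(y + 8u) + (10t + 14u − 9)(y + 8u); both groups contain (y + 8u).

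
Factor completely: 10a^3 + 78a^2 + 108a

Pull out the common factor 2a, then factor the remaining trinomial.

2a(5a + 9)(a + 6)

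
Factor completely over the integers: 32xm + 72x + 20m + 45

(4m + 9)(8x + 5)

Group as (32xm + 72x) + (20m + 45) = 8x(4m + 9) + 5(4m + 9).
Both groups share the factor (4m + 9).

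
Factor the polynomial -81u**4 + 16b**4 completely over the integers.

Difference of squares twice: with A = 2b and B = 3u, A⁴ − B⁴ = (A² − B²)(A² + B²), and A² − B² factors again.

(2b + 3u)(2b - 3u)(4b**2 + 9u**2)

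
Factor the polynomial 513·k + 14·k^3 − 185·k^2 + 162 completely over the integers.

(2·k − 9)·(7·k + 2)·(k − 9)

Among the possible rational roots, k = −2/7 is a root, so (7·k + 2) is a factor; dividing leaves 2·k^2 − 27·k + 81.
The remaining quadratic factors as (2·k − 9)(k − 9).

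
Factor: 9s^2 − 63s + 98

Need a pair with product 9·98 = 882 and sum −63: that's −21 and −42.
Split the middle term: 9s^2 − 21s − 42s + 98 = 3s(3s − 7) − 14(3s − 7).

(3s − 14)(3s − 7)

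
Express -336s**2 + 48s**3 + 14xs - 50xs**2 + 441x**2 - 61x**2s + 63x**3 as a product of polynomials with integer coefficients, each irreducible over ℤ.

(7x - 6s)(x - s + 7)(9x + 8s)

Group: x(63x**2 + 2xs - 48s**2) + (-s + 7)(63x**2 + 2xs - 48s**2); both groups contain (63x**2 + 2xs - 48s**2), so (x - s + 7) is a factor with cofactor 63x**2 + 2xs - 48s**2.
The cofactor groups again: 63x**2 + 2xs - 48s**2 = 9x(7x - 6s) + 8s(7x - 6s); both groups contain (7x - 6s), giving (9x + 8s)(7x - 6s).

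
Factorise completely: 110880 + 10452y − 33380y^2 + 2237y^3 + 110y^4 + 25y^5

(5y + 8)(5y − 11)(y − 7)(y^2 + 12y + 180)

By the rational root theorem, y = 11/5 is a root, giving the factor (5y − 11) and quotient 5y^4 + 33y^3 + 520y^2 − 5532y − 10080.
Next, y = −8/5 is a root, so (5y + 8) divides it; the quotient is y^3 + 5y^2 + 96y − 1260.
Next, y = 7 is a root, so (y − 7) divides it; the quotient is y^2 + 12y + 180.
The quadratic y^2 + 12y + 180 has discriminant −576 < 0 and is irreducible over ℤ.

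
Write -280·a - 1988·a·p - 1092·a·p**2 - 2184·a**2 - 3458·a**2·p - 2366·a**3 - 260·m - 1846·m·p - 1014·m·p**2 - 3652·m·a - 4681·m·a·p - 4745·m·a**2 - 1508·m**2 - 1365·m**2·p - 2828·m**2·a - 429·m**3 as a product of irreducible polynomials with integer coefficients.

-(11·m + 13·a + 13·p + 2)·(3·m + 13·a + 6·p + 10)·(13·m + 14·a)

Group: 13·m·(-33·m**2 - 182·m·a - 105·m·p - 116·m - 169·a**2 - 247·a·p - 156·a - 78·p**2 - 142·p - 20) + 14·a·(-33·m**2 - 182·m·a - 105·m·p - 116·m - 169·a**2 - 247·a·p - 156·a - 78·p**2 - 142·p - 20); both groups contain (-33·m**2 - 182·m·a - 105·m·p - 116·m - 169·a**2 - 247·a·p - 156·a - 78·p**2 - 142·p - 20), so (13·m + 14·a) is a factor with cofactor -33·m**2 - 182·m·a - 105·m·p - 116·m - 169·a**2 - 247·a·p - 156·a - 78·p**2 - 142·p - 20.
The cofactor groups again: -33·m**2 - 182·m·a - 105·m·p - 116·m - 169·a**2 - 247·a·p - 156·a - 78·p**2 - 142·p - 20 = -3·m·(11·m + 13·a + 13·p + 2) + (-13·a - 6·p - 10)·(11·m + 13·a + 13·p + 2); both groups contain (11·m + 13·a + 13·p + 2), giving -(3·m + 13·a + 6·p + 10)·(11·m + 13·a + 13·p + 2).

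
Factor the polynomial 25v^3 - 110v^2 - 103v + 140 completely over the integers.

By the rational root theorem, v = -7/5 is a root, giving the factor (5v + 7) and quotient 5v^2 - 29v + 20.
The remaining quadratic factors as (v - 5)(5v - 4).

(5v + 7)(5v - 4)(v - 5)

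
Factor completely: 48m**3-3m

3m(4m+1)(4m-1)

Pull out the common factor 3m; 16m**2-1 is a difference of squares.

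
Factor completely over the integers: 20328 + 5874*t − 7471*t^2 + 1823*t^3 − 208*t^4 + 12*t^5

(2*t − 11)*(6*t + 7)*(t − 4)*(t^2 − 9*t + 66)

Among the possible rational roots, t = 11/2 is a root, so (2*t − 11) is a factor; dividing leaves 6*t^4 − 71*t^3 + 521*t^2 − 870*t − 1848.
Then t = −7/6 is a root, giving the factor (6*t + 7) and quotient t^3 − 13*t^2 + 102*t − 264.
Next, t = 4 is a root, so (t − 4) divides it; the quotient is t^2 − 9*t + 66.
The quadratic t^2 − 9*t + 66 has discriminant −183 < 0 and is irreducible over ℤ.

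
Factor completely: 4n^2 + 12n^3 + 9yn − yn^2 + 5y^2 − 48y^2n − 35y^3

Group: 5y(−7y^2 − 4yn + y + 3n^2 + n) + 4n(−7y^2 − 4yn + y + 3n^2 + n); both groups contain (−7y^2 − 4yn + y + 3n^2 + n), so (5y + 4n) is a factor with cofactor −7y^2 − 4yn + y + 3n^2 + n.
The cofactor groups again: −7y^2 − 4yn + y + 3n^2 + n = −7y(y + n) + (3n + 1)(y + n); both groups contain (y + n), giving −(7y − 3n − 1)(y + n).

−(7y − 3n − 1)(5y + 4n)(y + n)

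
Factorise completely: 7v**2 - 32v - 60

(7v + 10)(v - 6)

Need a pair with product 7·(-60) = -420 and sum -32: that's 10 and -42.
Split the middle term: 7v**2 + 10v - 42v - 60 = v(7v + 10) - 6(7v + 10).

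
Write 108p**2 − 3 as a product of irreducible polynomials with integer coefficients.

3(6p + 1)(6p − 1)

Every term has a factor of 3. Then 36p**2 − 1 = (6p)² − (1)².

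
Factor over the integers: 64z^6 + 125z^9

z^6(5z + 4)(25z^2 − 20z + 16)

Every term has a factor of z^6; factoring it out leaves 125z^3 + 64.
Recognize a sum of cubes with the parts 4 and 5z.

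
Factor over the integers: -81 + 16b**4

Write as (4b**2)² − (9)², then factor 4b**2 - 9 once more.

(2b + 3)(2b - 3)(4b**2 + 9)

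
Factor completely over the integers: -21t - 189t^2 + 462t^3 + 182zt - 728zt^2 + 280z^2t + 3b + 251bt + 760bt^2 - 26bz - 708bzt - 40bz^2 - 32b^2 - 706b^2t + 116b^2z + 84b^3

Group: 6b(14b^2 - 4bz - 92bt - 3b + 28zt - 42t^2 + 21t) + (10z - 11t - 1)(14b^2 - 4bz - 92bt - 3b + 28zt - 42t^2 + 21t); both groups contain (14b^2 - 4bz - 92bt - 3b + 28zt - 42t^2 + 21t), so (6b + 10z - 11t - 1) is a factor with cofactor 14b^2 - 4bz - 92bt - 3b + 28zt - 42t^2 + 21t.
The cofactor groups again: 14b^2 - 4bz - 92bt - 3b + 28zt - 42t^2 + 21t = b(14b - 4z + 6t - 3) - 7t(14b - 4z + 6t - 3); both groups contain (14b - 4z + 6t - 3), giving (b - 7t)(14b - 4z + 6t - 3).

(14b - 4z + 6t - 3)(6b + 10z - 11t - 1)(b - 7t)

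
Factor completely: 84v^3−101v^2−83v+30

Among the possible rational roots, v = 2/7 is a root, so (7v−2) is a factor; dividing leaves 12v^2−11v−15.
The remaining quadratic factors as (4v+3)(3v−5).

(3v−5)(4v+3)(7v−2)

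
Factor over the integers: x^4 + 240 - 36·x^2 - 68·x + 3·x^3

(x + 4)·(x + 6)·(x - 2)·(x - 5)

Testing divisors of the constant over divisors of the leading coefficient, x = -4 is a root, so (x + 4) is a factor; dividing leaves x^3 - x^2 - 32·x + 60.
Continuing, x = 5 is a root, so (x - 5) is a factor; dividing leaves x^2 + 4·x - 12.
The remaining quadratic factors as (x + 6)(x - 2).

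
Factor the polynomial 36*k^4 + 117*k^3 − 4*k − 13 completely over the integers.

Group as (36*k^4 − 4*k) + (117*k^3 − 13) = 4*k*(9*k^3 − 1) + 13*(9*k^3 − 1).
Both groups share the factor (9*k^3 − 1).

(4*k + 13)*(9*k^3 − 1)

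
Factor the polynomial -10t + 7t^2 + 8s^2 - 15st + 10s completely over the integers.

Group: 8s(s - t) + (-7t + 10)(s - t); both groups contain (s - t).

(8s - 7t + 10)(s - t)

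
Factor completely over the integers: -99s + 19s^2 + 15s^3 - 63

(3s - 7)(5s + 3)(s + 3)

By the rational root theorem, s = -3 is a root, giving the factor (s + 3) and quotient 15s^2 - 26s - 21.
The remaining quadratic factors as (3s - 7)(5s + 3).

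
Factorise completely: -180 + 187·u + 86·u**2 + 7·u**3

(7·u - 5)·(u + 4)·(u + 9)

Testing divisors of the constant over divisors of the leading coefficient, u = -4 is a root, so (u + 4) is a factor; dividing leaves 7·u**2 + 58·u - 45.
The remaining quadratic factors as (u + 9)(7·u - 5).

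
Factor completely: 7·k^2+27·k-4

Need a pair with product 7·(-4) = -28 and sum 27: that's -1 and 28.
Split the middle term: 7·k^2-k + 28·k-4 = k·(7·k-1) + 4·(7·k-1).

(7·k-1)·(k+4)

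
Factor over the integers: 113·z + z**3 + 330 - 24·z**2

(z + 2)·(z - 11)·(z - 15)

Among the possible rational roots, z = 15 is a root, giving the factor (z - 15) and quotient z**2 - 9·z - 22.
The remaining quadratic factors as (z - 11)(z + 2).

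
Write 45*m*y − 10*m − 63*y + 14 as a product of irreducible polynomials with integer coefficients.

(5*m − 7)*(9*y − 2)

Group as (45*m*y − 10*m) + (−63*y + 14) = 5*m*(9*y − 2) − 7*(9*y − 2).
Both groups share the factor (9*y − 2).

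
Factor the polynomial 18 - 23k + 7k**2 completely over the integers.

Need a pair with product 7·18 = 126 and sum -23: that's -14 and -9.
Split the middle term: 7k**2 - 14k - 9k + 18 = 7k(k - 2) - 9(k - 2).

(7k - 9)(k - 2)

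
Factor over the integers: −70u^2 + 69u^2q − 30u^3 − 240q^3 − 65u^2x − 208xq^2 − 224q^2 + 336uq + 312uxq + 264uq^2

−(5u − 4q)(u − 4q)(6u + 13x + 15q + 14)

Group: u(−30u^2 − 65ux − 51uq − 70u + 52xq + 60q^2 + 56q) − 4q(−30u^2 − 65ux − 51uq − 70u + 52xq + 60q^2 + 56q); both groups contain (−30u^2 − 65ux − 51uq − 70u + 52xq + 60q^2 + 56q), so (u − 4q) is a factor with cofactor −30u^2 − 65ux − 51uq − 70u + 52xq + 60q^2 + 56q.
The cofactor groups again: −30u^2 − 65ux − 51uq − 70u + 52xq + 60q^2 + 56q = −6u(5u − 4q) + (−13x − 15q − 14)(5u − 4q); both groups contain (5u − 4q), giving −(6u + 13x + 15q + 14)(5u − 4q).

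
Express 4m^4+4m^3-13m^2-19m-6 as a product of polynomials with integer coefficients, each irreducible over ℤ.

By the rational root theorem, m = 2 is a root, giving the factor (m-2) and quotient 4m^3+12m^2+11m+3.
Then m = -1/2 is a root, giving the factor (2m+1) and quotient 2m^2+5m+3.
The remaining quadratic factors as (m+1)(2m+3).

(2m+1)(2m+3)(m+1)(m-2)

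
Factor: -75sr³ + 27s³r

3rs(3s - 5r)(3s + 5r)

Pull out the common factor 3sr; 9s² - 25r² is a difference of squares.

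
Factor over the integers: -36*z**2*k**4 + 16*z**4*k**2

Pull out the common factor 4*z**2*k**2; 4*z**2 - 9*k**2 is a difference of squares.

4*k**2*z**2*(2*z - 3*k)*(2*z + 3*k)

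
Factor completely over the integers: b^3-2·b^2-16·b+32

(b+4)·(b-2)·(b-4)

Trying the rational-root candidates, b = 4 is a root, giving the factor (b-4) and quotient b^2+2·b-8.
The remaining quadratic factors as (b-2)(b+4).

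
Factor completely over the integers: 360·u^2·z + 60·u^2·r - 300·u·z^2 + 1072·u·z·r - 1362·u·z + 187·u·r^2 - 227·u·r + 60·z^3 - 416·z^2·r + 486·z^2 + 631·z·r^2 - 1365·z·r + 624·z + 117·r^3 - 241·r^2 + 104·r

(15·u - 5·z + 13·r - 8)·(4·u - 2·z + 9·r - 13)·(6·z + r)

Group: 6·z·(60·u^2 - 50·u·z + 187·u·r - 227·u + 10·z^2 - 71·z·r + 81·z + 117·r^2 - 241·r + 104) + r·(60·u^2 - 50·u·z + 187·u·r - 227·u + 10·z^2 - 71·z·r + 81·z + 117·r^2 - 241·r + 104); both groups contain (60·u^2 - 50·u·z + 187·u·r - 227·u + 10·z^2 - 71·z·r + 81·z + 117·r^2 - 241·r + 104), so (6·z + r) is a factor with cofactor 60·u^2 - 50·u·z + 187·u·r - 227·u + 10·z^2 - 71·z·r + 81·z + 117·r^2 - 241·r + 104.
The cofactor groups again: 60·u^2 - 50·u·z + 187·u·r - 227·u + 10·z^2 - 71·z·r + 81·z + 117·r^2 - 241·r + 104 = 4·u·(15·u - 5·z + 13·r - 8) + (-2·z + 9·r - 13)·(15·u - 5·z + 13·r - 8); both groups contain (15·u - 5·z + 13·r - 8), giving (4·u - 2·z + 9·r - 13)·(15·u - 5·z + 13·r - 8).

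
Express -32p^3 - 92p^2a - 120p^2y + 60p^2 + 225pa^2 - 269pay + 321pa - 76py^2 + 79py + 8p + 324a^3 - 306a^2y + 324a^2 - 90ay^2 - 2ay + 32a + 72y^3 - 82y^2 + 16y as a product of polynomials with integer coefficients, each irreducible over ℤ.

-(4p - 9a + 9y - 8)(p + 4a + 2y)(8p + 9a - 4y + 1)

Group: 8p(-4p^2 - 7pa - 17py + 8p + 36a^2 - 18ay + 32a - 18y^2 + 16y) + (9a - 4y + 1)(-4p^2 - 7pa - 17py + 8p + 36a^2 - 18ay + 32a - 18y^2 + 16y); both groups contain (-4p^2 - 7pa - 17py + 8p + 36a^2 - 18ay + 32a - 18y^2 + 16y), so (8p + 9a - 4y + 1) is a factor with cofactor -4p^2 - 7pa - 17py + 8p + 36a^2 - 18ay + 32a - 18y^2 + 16y.
The cofactor groups again: -4p^2 - 7pa - 17py + 8p + 36a^2 - 18ay + 32a - 18y^2 + 16y = -4p(p + 4a + 2y) + (9a - 9y + 8)(p + 4a + 2y); both groups contain (p + 4a + 2y), giving -(4p - 9a + 9y - 8)(p + 4a + 2y).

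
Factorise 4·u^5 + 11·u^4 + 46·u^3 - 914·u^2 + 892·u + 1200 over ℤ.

(4·u + 3)·(u - 2)·(u - 4)·(u^2 + 8·u + 50)

Testing divisors of the constant over divisors of the leading coefficient, u = 2 is a root, giving the factor (u - 2) and quotient 4·u^4 + 19·u^3 + 84·u^2 - 746·u - 600.
Then u = -3/4 is a root, giving the factor (4·u + 3) and quotient u^3 + 4·u^2 + 18·u - 200.
Continuing, u = 4 is a root, giving the factor (u - 4) and quotient u^2 + 8·u + 50.
The quadratic u^2 + 8·u + 50 has discriminant -136 < 0 and is irreducible over ℤ.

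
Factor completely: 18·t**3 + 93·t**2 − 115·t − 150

(3·t − 5)·(6·t + 5)·(t + 6)

By the rational root theorem, t = 5/3 is a root, so (3·t − 5) divides it; the quotient is 6·t**2 + 41·t + 30.
The remaining quadratic factors as (6·t + 5)(t + 6).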